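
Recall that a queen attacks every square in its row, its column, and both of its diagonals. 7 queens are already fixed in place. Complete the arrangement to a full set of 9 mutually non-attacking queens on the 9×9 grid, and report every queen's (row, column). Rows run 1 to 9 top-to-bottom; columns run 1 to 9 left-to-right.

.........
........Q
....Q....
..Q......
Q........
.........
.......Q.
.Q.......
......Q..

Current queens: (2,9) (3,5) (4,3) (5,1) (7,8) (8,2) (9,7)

(1,4) (2,9) (3,5) (4,3) (5,1) (6,6) (7,8) (8,2) (9,7)

Row 1: attacked by (2,9)→{8,9}; (3,5)→{3,5,7}; (4,3)→{3,6}; (5,1)→{1,5}; (7,8)→{2,8}; (8,2)→{2,9}; (9,7)→{7}. Safe: 4. Place at column 4.
Row 6: attacked by (1,4)→{4,9}; (2,9)→{5,9}; (3,5)→{2,5,8}; (4,3)→{1,3,5}; (5,1)→{1,2}; (7,8)→{7,8,9}; (8,2)→{2,4}; (9,7)→{4,7}. Safe: 6. Place at column 6.
Columns [4, 9, 5, 3, 1, 6, 8, 2, 7], r−c [-3, -7, -2, 1, 4, 0, -1, 6, 2], r+c [5, 11, 8, 7, 6, 12, 15, 10, 16] are all distinct, so no two queens attack.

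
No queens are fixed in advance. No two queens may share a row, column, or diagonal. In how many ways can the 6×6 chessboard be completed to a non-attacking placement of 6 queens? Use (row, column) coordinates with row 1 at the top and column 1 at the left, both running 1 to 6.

4

Branch on row 1: col 1 → 0; col 2 → 1; col 3 → 1; col 4 → 1; col 5 → 1; col 6 → 0.
Sum: 0 + 1 + 1 + 1 + 1 + 0 = 4.
(This is the classic 6-queens count.)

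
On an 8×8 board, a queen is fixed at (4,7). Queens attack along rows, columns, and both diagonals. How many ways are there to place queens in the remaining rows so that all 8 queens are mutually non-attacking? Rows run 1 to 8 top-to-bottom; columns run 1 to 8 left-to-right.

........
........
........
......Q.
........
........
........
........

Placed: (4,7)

Branch on row 1: col 1 → 0; col 2 → 1; col 3 → 3; col 5 → 2; col 6 → 2; col 8 → 0.
Sum: 0 + 1 + 3 + 2 + 2 + 0 = 8.

8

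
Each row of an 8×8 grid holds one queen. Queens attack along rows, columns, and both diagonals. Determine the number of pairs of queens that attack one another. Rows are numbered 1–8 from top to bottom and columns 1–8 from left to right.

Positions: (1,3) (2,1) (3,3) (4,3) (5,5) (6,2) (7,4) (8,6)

Same column: (1,3)–(3,3) (column 3); (1,3)–(4,3) (column 3); (3,3)–(4,3) (column 3).
Same diagonal: (2,1)–(4,3) (|2−4| = |1−3| = 2); (3,3)–(5,5) (|3−5| = |3−5| = 2).
Total attacking pairs: 5.

5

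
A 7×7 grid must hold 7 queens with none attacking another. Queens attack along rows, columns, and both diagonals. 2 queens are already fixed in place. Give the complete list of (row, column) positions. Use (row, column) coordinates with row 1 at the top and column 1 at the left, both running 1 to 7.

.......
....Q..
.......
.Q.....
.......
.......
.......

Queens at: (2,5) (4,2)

(1,3) (2,5) (3,7) (4,2) (5,4) (6,6) (7,1)

Row 1: attacked by (2,5)→{4,5,6}; (4,2)→{2,5}. Safe: 1, 3, 7. Place at column 3.
Row 3: attacked by (1,3)→{1,3,5}; (2,5)→{4,5,6}; (4,2)→{1,2,3}. Safe: 7. Place at column 7.
Row 5: attacked by (1,3)→{3,7}; (2,5)→{2,5}; (3,7)→{5,7}; (4,2)→{1,2,3}. Safe: 4, 6. Place at column 4.
Row 6: attacked by (1,3)→{3}; (2,5)→{1,5}; (3,7)→{4,7}; (4,2)→{2,4}; (5,4)→{3,4,5}. Safe: 6. Place at column 6.
Row 7: attacked by (1,3)→{3}; (2,5)→{5}; (3,7)→{3,7}; (4,2)→{2,5}; (5,4)→{2,4,6}; (6,6)→{5,6,7}. Safe: 1. Place at column 1.
Columns [3, 5, 7, 2, 4, 6, 1], r−c [-2, -3, -4, 2, 1, 0, 6], r+c [4, 7, 10, 6, 9, 12, 8] are all distinct, so no two queens attack.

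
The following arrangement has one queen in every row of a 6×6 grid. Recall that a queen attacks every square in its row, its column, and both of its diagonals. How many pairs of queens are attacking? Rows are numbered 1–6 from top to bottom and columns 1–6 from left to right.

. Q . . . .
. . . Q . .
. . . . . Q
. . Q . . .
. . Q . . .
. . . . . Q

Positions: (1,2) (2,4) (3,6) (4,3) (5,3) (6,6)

Same column: (3,6)–(6,6) (column 6); (4,3)–(5,3) (column 3).
Total attacking pairs: 2.

2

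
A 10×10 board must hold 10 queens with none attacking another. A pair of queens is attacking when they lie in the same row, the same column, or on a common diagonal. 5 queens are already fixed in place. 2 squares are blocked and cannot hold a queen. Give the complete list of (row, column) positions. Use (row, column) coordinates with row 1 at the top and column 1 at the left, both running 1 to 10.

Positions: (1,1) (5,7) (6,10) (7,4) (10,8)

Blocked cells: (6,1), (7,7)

Row 2: attacked by (1,1)→{1,2}; (5,7)→{4,7,10}; (6,10)→{6,10}; (7,4)→{4,9}; (10,8)→{8}. Safe: 3, 5. Place at column 3.
Row 3: attacked by (1,1)→{1,3}; (2,3)→{2,3,4}; (5,7)→{5,7,9}; (6,10)→{7,10}; (7,4)→{4,8}; (10,8)→{1,8}. Safe: 6. Place at column 6.
Row 4: attacked by (1,1)→{1,4}; (2,3)→{1,3,5}; (3,6)→{5,6,7}; (5,7)→{6,7,8}; (6,10)→{8,10}; (7,4)→{1,4,7}; (10,8)→{2,8}. Safe: 9. Place at column 9.
Row 8: attacked by (1,1)→{1,8}; (2,3)→{3,9}; (3,6)→{1,6}; (4,9)→{5,9}; (5,7)→{4,7,10}; (6,10)→{8,10}; (7,4)→{3,4,5}; (10,8)→{6,8,10}. Safe: 2. Place at column 2.
Row 9: attacked by (1,1)→{1,9}; (2,3)→{3,10}; (3,6)→{6}; (4,9)→{4,9}; (5,7)→{3,7}; (6,10)→{7,10}; (7,4)→{2,4,6}; (8,2)→{1,2,3}; (10,8)→{7,8,9}. Safe: 5. Place at column 5.
Columns [1, 3, 6, 9, 7, 10, 4, 2, 5, 8], r−c [0, -1, -3, -5, -2, -4, 3, 6, 4, 2], r+c [2, 5, 9, 13, 12, 16, 11, 10, 14, 18] are all distinct, so no two queens attack.

(1,1) (2,3) (3,6) (4,9) (5,7) (6,10) (7,4) (8,2) (9,5) (10,8)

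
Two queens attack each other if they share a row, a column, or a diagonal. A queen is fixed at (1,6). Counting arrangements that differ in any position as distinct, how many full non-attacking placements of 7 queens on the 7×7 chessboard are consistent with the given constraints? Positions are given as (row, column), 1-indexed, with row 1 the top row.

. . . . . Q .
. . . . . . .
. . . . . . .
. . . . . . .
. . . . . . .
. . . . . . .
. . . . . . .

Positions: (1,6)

7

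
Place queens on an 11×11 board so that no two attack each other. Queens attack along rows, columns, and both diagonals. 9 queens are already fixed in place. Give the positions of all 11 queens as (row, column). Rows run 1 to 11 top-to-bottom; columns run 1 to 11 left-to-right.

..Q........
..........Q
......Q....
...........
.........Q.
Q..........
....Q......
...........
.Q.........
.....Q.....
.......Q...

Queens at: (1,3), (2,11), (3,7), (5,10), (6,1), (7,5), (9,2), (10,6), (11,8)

(1,3) (2,11) (3,7) (4,4) (5,10) (6,1) (7,5) (8,9) (9,2) (10,6) (11,8)

Row 4: attacked by (1,3)→{3,6}; (2,11)→{9,11}; (3,7)→{6,7,8}; (5,10)→{9,10,11}; (6,1)→{1,3}; (7,5)→{2,5,8}; (9,2)→{2,7}; (10,6)→{6}; (11,8)→{1,8}. Safe: 4. Place at column 4.
Row 8: attacked by (1,3)→{3,10}; (2,11)→{5,11}; (3,7)→{2,7}; (4,4)→{4,8}; (5,10)→{7,10}; (6,1)→{1,3}; (7,5)→{4,5,6}; (9,2)→{1,2,3}; (10,6)→{4,6,8}; (11,8)→{5,8,11}. Safe: 9. Place at column 9.
Columns [3, 11, 7, 4, 10, 1, 5, 9, 2, 6, 8], r−c [-2, -9, -4, 0, -5, 5, 2, -1, 7, 4, 3], r+c [4, 13, 10, 8, 15, 7, 12, 17, 11, 16, 19] are all distinct, so no two queens attack.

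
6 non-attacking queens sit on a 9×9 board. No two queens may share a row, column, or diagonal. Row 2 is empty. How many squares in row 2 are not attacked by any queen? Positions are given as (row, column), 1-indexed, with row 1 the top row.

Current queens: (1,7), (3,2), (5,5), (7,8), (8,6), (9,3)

2

(1,7) attacks row 2 at column 7 and diagonals 6, 8.
(3,2) attacks row 2 at column 2 and diagonals 1, 3.
(5,5) attacks row 2 at column 5 and diagonals 2, 8.
(7,8) attacks row 2 at column 8 and diagonals 3.
(8,6) attacks row 2 at column 6.
(9,3) attacks row 2 at column 3.
Attacked columns: {1, 2, 3, 5, 6, 7, 8}. Safe: {4, 9}.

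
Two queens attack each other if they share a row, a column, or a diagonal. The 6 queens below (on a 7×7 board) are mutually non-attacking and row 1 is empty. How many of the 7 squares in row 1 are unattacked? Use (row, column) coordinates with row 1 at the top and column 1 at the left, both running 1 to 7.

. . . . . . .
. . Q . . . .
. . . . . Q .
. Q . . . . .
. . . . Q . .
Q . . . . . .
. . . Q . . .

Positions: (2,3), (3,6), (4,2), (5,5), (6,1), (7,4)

1

(2,3) attacks row 1 at column 3 and diagonals 2, 4.
(3,6) attacks row 1 at column 6 and diagonals 4.
(4,2) attacks row 1 at column 2 and diagonals 5.
(5,5) attacks row 1 at column 5 and diagonals 1.
(6,1) attacks row 1 at column 1 and diagonals 6.
(7,4) attacks row 1 at column 4.
Attacked columns: {1, 2, 3, 4, 5, 6}. Safe: {7}.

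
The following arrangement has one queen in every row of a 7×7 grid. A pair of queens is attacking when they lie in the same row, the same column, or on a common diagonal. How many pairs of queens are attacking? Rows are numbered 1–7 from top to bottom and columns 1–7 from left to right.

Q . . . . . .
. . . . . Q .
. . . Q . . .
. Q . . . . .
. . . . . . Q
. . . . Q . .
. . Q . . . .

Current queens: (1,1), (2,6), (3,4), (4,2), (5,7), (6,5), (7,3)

0

All columns are distinct and no two queens satisfy |Δrow| = |Δcol|, so no pair attacks.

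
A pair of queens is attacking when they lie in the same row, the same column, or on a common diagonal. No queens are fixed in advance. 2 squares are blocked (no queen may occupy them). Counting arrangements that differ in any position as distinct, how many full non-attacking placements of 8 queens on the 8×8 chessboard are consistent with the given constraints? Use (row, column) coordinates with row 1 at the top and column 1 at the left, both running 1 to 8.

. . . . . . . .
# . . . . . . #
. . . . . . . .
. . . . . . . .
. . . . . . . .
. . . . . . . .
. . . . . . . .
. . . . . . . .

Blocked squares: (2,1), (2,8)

Branch on row 1: col 1 → 4; col 2 → 7; col 3 → 14; col 4 → 13; col 5 → 13; col 6 → 14; col 7 → 7; col 8 → 4.
Sum: 4 + 7 + 14 + 13 + 13 + 14 + 7 + 4 = 76.

76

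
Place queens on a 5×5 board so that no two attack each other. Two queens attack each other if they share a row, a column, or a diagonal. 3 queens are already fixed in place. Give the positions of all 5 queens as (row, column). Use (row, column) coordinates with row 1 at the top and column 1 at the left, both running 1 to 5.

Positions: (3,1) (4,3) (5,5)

Row 1: attacked by (3,1)→{1,3}; (4,3)→{3}; (5,5)→{1,5}. Safe: 2, 4. Place at column 2.
Row 2: attacked by (1,2)→{1,2,3}; (3,1)→{1,2}; (4,3)→{1,3,5}; (5,5)→{2,5}. Safe: 4. Place at column 4.
Columns [2, 4, 1, 3, 5], r−c [-1, -2, 2, 1, 0], r+c [3, 6, 4, 7, 10] are all distinct, so no two queens attack.

(1,2) (2,4) (3,1) (4,3) (5,5)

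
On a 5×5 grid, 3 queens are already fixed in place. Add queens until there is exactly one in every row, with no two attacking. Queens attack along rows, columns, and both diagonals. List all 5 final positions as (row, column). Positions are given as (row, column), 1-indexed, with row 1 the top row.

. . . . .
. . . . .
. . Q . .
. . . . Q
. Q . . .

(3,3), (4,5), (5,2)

(1,4) (2,1) (3,3) (4,5) (5,2)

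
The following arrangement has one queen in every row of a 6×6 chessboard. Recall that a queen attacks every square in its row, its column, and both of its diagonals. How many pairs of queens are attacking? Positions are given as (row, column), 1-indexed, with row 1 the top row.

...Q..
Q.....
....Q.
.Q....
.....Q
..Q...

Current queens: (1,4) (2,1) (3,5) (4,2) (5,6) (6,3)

0

All columns are distinct and no two queens satisfy |Δrow| = |Δcol|, so no pair attacks.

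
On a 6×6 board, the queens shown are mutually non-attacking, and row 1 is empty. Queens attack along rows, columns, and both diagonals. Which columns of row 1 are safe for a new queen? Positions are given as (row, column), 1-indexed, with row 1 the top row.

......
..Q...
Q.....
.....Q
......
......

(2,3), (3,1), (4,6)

columns 5

(2,3) attacks row 1 at column 3 and diagonals 2, 4.
(3,1) attacks row 1 at column 1 and diagonals 3.
(4,6) attacks row 1 at column 6 and diagonals 3.
Attacked columns: {1, 2, 3, 4, 6}. Safe: {5}.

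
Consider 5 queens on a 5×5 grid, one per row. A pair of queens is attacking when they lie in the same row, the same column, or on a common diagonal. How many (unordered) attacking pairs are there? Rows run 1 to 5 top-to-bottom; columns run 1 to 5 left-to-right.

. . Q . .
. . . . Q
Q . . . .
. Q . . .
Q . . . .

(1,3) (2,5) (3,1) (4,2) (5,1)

4

Same column: (3,1)–(5,1) (column 1).
Same diagonal: (1,3)–(3,1) (|1−3| = |3−1| = 2); (3,1)–(4,2) (|3−4| = |1−2| = 1); (4,2)–(5,1) (|4−5| = |2−1| = 1).
Total attacking pairs: 4.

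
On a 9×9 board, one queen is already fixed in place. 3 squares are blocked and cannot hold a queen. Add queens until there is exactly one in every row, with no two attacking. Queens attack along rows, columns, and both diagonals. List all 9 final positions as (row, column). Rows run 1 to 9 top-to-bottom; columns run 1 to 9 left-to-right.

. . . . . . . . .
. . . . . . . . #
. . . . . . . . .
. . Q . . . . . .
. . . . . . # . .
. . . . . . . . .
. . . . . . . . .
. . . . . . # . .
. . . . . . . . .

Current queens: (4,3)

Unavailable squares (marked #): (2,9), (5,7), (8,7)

Row 1: attacked by (4,3)→{3,6}. Safe: 1, 2, 4, 5, 7, 8, 9. Place at column 8.
Row 2: attacked by (1,8)→{7,8,9}; (4,3)→{1,3,5}. Blocked: 9. Safe: 2, 4, 6. Place at column 6.
Row 3: attacked by (1,8)→{6,8}; (2,6)→{5,6,7}; (4,3)→{2,3,4}. Safe: 1, 9. Place at column 9.
Row 5: attacked by (1,8)→{4,8}; (2,6)→{3,6,9}; (3,9)→{7,9}; (4,3)→{2,3,4}. Blocked: 7. Safe: 1, 5. Place at column 1.
Row 6: attacked by (1,8)→{3,8}; (2,6)→{2,6}; (3,9)→{6,9}; (4,3)→{1,3,5}; (5,1)→{1,2}. Safe: 4, 7. Place at column 4.
Row 7: attacked by (1,8)→{2,8}; (2,6)→{1,6}; (3,9)→{5,9}; (4,3)→{3,6}; (5,1)→{1,3}; (6,4)→{3,4,5}. Safe: 7. Place at column 7.
Row 8: attacked by (1,8)→{1,8}; (2,6)→{6}; (3,9)→{4,9}; (4,3)→{3,7}; (5,1)→{1,4}; (6,4)→{2,4,6}; (7,7)→{6,7,8}. Blocked: 7. Safe: 5. Place at column 5.
Row 9: attacked by (1,8)→{8}; (2,6)→{6}; (3,9)→{3,9}; (4,3)→{3,8}; (5,1)→{1,5}; (6,4)→{1,4,7}; (7,7)→{5,7,9}; (8,5)→{4,5,6}. Safe: 2. Place at column 2.
Columns [8, 6, 9, 3, 1, 4, 7, 5, 2], r−c [-7, -4, -6, 1, 4, 2, 0, 3, 7], r+c [9, 8, 12, 7, 6, 10, 14, 13, 11] are all distinct, so no two queens attack.

(1,8) (2,6) (3,9) (4,3) (5,1) (6,4) (7,7) (8,5) (9,2)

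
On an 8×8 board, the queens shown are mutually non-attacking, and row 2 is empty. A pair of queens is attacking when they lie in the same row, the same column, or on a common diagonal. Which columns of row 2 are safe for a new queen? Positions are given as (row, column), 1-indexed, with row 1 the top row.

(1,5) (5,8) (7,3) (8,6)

(1,5) attacks row 2 at column 5 and diagonals 4, 6.
(5,8) attacks row 2 at column 8 and diagonals 5.
(7,3) attacks row 2 at column 3 and diagonals 8.
(8,6) attacks row 2 at column 6.
Attacked columns: {3, 4, 5, 6, 8}. Safe: {1, 2, 7}.

columns 1, 2, 7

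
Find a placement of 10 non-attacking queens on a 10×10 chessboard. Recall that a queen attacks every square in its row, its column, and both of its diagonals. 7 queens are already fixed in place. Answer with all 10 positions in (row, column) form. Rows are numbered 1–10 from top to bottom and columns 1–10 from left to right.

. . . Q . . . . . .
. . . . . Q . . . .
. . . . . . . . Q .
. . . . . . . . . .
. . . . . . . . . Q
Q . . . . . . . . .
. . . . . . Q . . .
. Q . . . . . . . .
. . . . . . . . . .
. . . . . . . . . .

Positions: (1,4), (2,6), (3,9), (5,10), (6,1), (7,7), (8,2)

(1,4) (2,6) (3,9) (4,5) (5,10) (6,1) (7,7) (8,2) (9,8) (10,3)

Row 4: attacked by (1,4)→{1,4,7}; (2,6)→{4,6,8}; (3,9)→{8,9,10}; (5,10)→{9,10}; (6,1)→{1,3}; (7,7)→{4,7,10}; (8,2)→{2,6}. Safe: 5. Place at column 5.
Row 9: attacked by (1,4)→{4}; (2,6)→{6}; (3,9)→{3,9}; (4,5)→{5,10}; (5,10)→{6,10}; (6,1)→{1,4}; (7,7)→{5,7,9}; (8,2)→{1,2,3}. Safe: 8. Place at column 8.
Row 10: attacked by (1,4)→{4}; (2,6)→{6}; (3,9)→{2,9}; (4,5)→{5}; (5,10)→{5,10}; (6,1)→{1,5}; (7,7)→{4,7,10}; (8,2)→{2,4}; (9,8)→{7,8,9}. Safe: 3. Place at column 3.
Columns [4, 6, 9, 5, 10, 1, 7, 2, 8, 3], r−c [-3, -4, -6, -1, -5, 5, 0, 6, 1, 7], r+c [5, 8, 12, 9, 15, 7, 14, 10, 17, 13] are all distinct, so no two queens attack.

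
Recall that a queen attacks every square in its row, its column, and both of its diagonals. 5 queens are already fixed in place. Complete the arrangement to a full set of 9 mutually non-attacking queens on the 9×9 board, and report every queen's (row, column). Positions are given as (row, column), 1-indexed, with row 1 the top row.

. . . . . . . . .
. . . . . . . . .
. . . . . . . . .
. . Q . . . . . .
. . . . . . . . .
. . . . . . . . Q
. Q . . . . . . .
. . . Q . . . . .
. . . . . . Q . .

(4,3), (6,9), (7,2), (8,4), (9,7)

Row 1: attacked by (4,3)→{3,6}; (6,9)→{4,9}; (7,2)→{2,8}; (8,4)→{4}; (9,7)→{7}. Safe: 1, 5. Place at column 1.
Row 2: attacked by (1,1)→{1,2}; (4,3)→{1,3,5}; (6,9)→{5,9}; (7,2)→{2,7}; (8,4)→{4}; (9,7)→{7}. Safe: 6, 8. Place at column 8.
Row 3: attacked by (1,1)→{1,3}; (2,8)→{7,8,9}; (4,3)→{2,3,4}; (6,9)→{6,9}; (7,2)→{2,6}; (8,4)→{4,9}; (9,7)→{1,7}. Safe: 5. Place at column 5.
Row 5: attacked by (1,1)→{1,5}; (2,8)→{5,8}; (3,5)→{3,5,7}; (4,3)→{2,3,4}; (6,9)→{8,9}; (7,2)→{2,4}; (8,4)→{1,4,7}; (9,7)→{3,7}. Safe: 6. Place at column 6.
Columns [1, 8, 5, 3, 6, 9, 2, 4, 7], r−c [0, -6, -2, 1, -1, -3, 5, 4, 2], r+c [2, 10, 8, 7, 11, 15, 9, 12, 16] are all distinct, so no two queens attack.

(1,1) (2,8) (3,5) (4,3) (5,6) (6,9) (7,2) (8,4) (9,7)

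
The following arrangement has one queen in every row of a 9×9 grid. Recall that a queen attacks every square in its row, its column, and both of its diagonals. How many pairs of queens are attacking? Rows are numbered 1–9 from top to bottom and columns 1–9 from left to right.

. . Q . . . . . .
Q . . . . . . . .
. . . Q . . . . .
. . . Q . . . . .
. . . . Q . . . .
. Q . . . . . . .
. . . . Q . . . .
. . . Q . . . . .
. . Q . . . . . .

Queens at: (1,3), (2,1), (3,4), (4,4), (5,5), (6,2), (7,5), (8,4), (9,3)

11

Same column: (1,3)–(9,3) (column 3); (3,4)–(4,4) (column 4); (3,4)–(8,4) (column 4); (4,4)–(8,4) (column 4); (5,5)–(7,5) (column 5).
Same diagonal: (4,4)–(5,5) (|4−5| = |4−5| = 1); (4,4)–(6,2) (|4−6| = |4−2| = 2); (6,2)–(8,4) (|6−8| = |2−4| = 2); (7,5)–(8,4) (|7−8| = |5−4| = 1); (7,5)–(9,3) (|7−9| = |5−3| = 2); (8,4)–(9,3) (|8−9| = |4−3| = 1).
Total attacking pairs: 11.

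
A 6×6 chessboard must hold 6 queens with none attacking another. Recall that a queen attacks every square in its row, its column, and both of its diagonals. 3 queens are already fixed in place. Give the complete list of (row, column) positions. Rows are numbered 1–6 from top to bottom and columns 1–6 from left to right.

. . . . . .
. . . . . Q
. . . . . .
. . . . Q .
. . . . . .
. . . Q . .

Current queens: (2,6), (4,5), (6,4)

Row 1: attacked by (2,6)→{5,6}; (4,5)→{2,5}; (6,4)→{4}. Safe: 1, 3. Place at column 3.
Row 3: attacked by (1,3)→{1,3,5}; (2,6)→{5,6}; (4,5)→{4,5,6}; (6,4)→{1,4}. Safe: 2. Place at column 2.
Row 5: attacked by (1,3)→{3}; (2,6)→{3,6}; (3,2)→{2,4}; (4,5)→{4,5,6}; (6,4)→{3,4,5}. Safe: 1. Place at column 1.
Columns [3, 6, 2, 5, 1, 4], r−c [-2, -4, 1, -1, 4, 2], r+c [4, 8, 5, 9, 6, 10] are all distinct, so no two queens attack.

(1,3) (2,6) (3,2) (4,5) (5,1) (6,4)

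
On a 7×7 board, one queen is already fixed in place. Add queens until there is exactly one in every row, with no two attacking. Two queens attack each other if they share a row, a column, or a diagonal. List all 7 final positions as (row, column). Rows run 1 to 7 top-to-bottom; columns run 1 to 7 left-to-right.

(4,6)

Row 1: attacked by (4,6)→{3,6}. Safe: 1, 2, 4, 5, 7. Place at column 7.
Row 2: attacked by (1,7)→{6,7}; (4,6)→{4,6}. Safe: 1, 2, 3, 5. Place at column 2.
Row 3: attacked by (1,7)→{5,7}; (2,2)→{1,2,3}; (4,6)→{5,6,7}. Safe: 4. Place at column 4.
Row 5: attacked by (1,7)→{3,7}; (2,2)→{2,5}; (3,4)→{2,4,6}; (4,6)→{5,6,7}. Safe: 1. Place at column 1.
Row 6: attacked by (1,7)→{2,7}; (2,2)→{2,6}; (3,4)→{1,4,7}; (4,6)→{4,6}; (5,1)→{1,2}. Safe: 3, 5. Place at column 3.
Row 7: attacked by (1,7)→{1,7}; (2,2)→{2,7}; (3,4)→{4}; (4,6)→{3,6}; (5,1)→{1,3}; (6,3)→{2,3,4}. Safe: 5. Place at column 5.
Columns [7, 2, 4, 6, 1, 3, 5], r−c [-6, 0, -1, -2, 4, 3, 2], r+c [8, 4, 7, 10, 6, 9, 12] are all distinct, so no two queens attack.

(1,7) (2,2) (3,4) (4,6) (5,1) (6,3) (7,5)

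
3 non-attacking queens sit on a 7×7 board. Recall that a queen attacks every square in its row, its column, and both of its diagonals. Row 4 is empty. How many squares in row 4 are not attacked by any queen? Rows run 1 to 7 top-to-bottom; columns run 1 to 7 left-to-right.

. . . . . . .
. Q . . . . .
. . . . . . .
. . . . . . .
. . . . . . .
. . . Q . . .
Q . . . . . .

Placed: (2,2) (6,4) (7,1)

3

(2,2) attacks row 4 at column 2 and diagonals 4.
(6,4) attacks row 4 at column 4 and diagonals 2, 6.
(7,1) attacks row 4 at column 1 and diagonals 4.
Attacked columns: {1, 2, 4, 6}. Safe: {3, 5, 7}.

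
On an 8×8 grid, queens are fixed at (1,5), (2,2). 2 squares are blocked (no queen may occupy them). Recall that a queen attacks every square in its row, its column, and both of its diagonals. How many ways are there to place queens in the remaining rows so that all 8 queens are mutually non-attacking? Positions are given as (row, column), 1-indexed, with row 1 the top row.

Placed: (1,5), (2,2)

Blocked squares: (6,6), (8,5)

4

Branch on row 3: col 4 → 2; col 6 → 1; col 8 → 1.
Sum: 2 + 1 + 1 = 4.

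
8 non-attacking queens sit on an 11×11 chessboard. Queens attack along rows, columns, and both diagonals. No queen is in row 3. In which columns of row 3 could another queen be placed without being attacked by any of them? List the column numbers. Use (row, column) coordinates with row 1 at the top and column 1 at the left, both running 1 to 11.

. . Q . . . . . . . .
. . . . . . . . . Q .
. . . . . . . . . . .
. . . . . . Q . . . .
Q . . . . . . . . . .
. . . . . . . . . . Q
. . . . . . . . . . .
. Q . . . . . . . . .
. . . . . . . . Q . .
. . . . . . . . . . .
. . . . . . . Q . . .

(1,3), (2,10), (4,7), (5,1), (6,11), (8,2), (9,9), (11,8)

columns 4

(1,3) attacks row 3 at column 3 and diagonals 1, 5.
(2,10) attacks row 3 at column 10 and diagonals 9, 11.
(4,7) attacks row 3 at column 7 and diagonals 6, 8.
(5,1) attacks row 3 at column 1 and diagonals 3.
(6,11) attacks row 3 at column 11 and diagonals 8.
(8,2) attacks row 3 at column 2 and diagonals 7.
(9,9) attacks row 3 at column 9 and diagonals 3.
(11,8) attacks row 3 at column 8.
Attacked columns: {1, 2, 3, 5, 6, 7, 8, 9, 10, 11}. Safe: {4}.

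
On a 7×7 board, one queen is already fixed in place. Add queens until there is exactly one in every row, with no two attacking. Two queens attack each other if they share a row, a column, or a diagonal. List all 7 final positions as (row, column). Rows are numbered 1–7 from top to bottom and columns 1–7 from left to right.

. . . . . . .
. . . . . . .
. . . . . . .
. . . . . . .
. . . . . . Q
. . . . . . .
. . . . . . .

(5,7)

(1,1) (2,6) (3,4) (4,2) (5,7) (6,5) (7,3)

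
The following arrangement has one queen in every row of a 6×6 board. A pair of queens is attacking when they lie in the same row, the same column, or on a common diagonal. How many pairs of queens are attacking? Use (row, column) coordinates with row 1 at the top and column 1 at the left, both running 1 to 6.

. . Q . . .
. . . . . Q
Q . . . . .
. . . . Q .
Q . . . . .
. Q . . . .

Same column: (3,1)–(5,1) (column 1).
Same diagonal: (1,3)–(3,1) (|1−3| = |3−1| = 2); (2,6)–(6,2) (|2−6| = |6−2| = 4); (5,1)–(6,2) (|5−6| = |1−2| = 1).
Total attacking pairs: 4.

4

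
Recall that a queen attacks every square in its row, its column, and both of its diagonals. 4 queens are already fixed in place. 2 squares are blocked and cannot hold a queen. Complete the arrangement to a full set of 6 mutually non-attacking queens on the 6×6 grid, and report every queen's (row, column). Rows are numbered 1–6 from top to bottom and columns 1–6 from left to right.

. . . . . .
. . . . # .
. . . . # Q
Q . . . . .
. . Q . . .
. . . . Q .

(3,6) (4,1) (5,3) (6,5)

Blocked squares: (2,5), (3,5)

Row 1: attacked by (3,6)→{4,6}; (4,1)→{1,4}; (5,3)→{3}; (6,5)→{5}. Safe: 2. Place at column 2.
Row 2: attacked by (1,2)→{1,2,3}; (3,6)→{5,6}; (4,1)→{1,3}; (5,3)→{3,6}; (6,5)→{1,5}. Blocked: 5. Safe: 4. Place at column 4.
Columns [2, 4, 6, 1, 3, 5], r−c [-1, -2, -3, 3, 2, 1], r+c [3, 6, 9, 5, 8, 11] are all distinct, so no two queens attack.

(1,2) (2,4) (3,6) (4,1) (5,3) (6,5)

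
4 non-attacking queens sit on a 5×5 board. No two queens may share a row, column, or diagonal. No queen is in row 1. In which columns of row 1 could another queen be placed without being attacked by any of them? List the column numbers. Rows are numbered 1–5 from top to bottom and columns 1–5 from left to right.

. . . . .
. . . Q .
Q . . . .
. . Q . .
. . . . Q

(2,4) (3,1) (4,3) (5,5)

(2,4) attacks row 1 at column 4 and diagonals 3, 5.
(3,1) attacks row 1 at column 1 and diagonals 3.
(4,3) attacks row 1 at column 3.
(5,5) attacks row 1 at column 5 and diagonals 1.
Attacked columns: {1, 3, 4, 5}. Safe: {2}.

columns 2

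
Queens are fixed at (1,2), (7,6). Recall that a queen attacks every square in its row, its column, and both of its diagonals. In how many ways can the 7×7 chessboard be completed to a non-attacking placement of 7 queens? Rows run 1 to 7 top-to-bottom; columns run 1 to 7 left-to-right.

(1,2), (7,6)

Branch on row 2: col 4 → 1; col 5 → 3; col 7 → 0.
Sum: 1 + 3 + 0 = 4.

4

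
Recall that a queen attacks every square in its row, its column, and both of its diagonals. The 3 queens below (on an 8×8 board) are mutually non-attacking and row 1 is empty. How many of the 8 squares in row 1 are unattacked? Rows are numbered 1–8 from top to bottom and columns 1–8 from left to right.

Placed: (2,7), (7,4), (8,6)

4

(2,7) attacks row 1 at column 7 and diagonals 6, 8.
(7,4) attacks row 1 at column 4.
(8,6) attacks row 1 at column 6.
Attacked columns: {4, 6, 7, 8}. Safe: {1, 2, 3, 5}.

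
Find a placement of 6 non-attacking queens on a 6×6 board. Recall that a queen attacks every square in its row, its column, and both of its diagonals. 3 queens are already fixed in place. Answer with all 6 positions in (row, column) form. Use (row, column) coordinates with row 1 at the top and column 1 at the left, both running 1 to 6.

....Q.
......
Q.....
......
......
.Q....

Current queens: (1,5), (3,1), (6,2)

(1,5) (2,3) (3,1) (4,6) (5,4) (6,2)

Row 2: attacked by (1,5)→{4,5,6}; (3,1)→{1,2}; (6,2)→{2,6}. Safe: 3. Place at column 3.
Row 4: attacked by (1,5)→{2,5}; (2,3)→{1,3,5}; (3,1)→{1,2}; (6,2)→{2,4}. Safe: 6. Place at column 6.
Row 5: attacked by (1,5)→{1,5}; (2,3)→{3,6}; (3,1)→{1,3}; (4,6)→{5,6}; (6,2)→{1,2,3}. Safe: 4. Place at column 4.
Columns [5, 3, 1, 6, 4, 2], r−c [-4, -1, 2, -2, 1, 4], r+c [6, 5, 4, 10, 9, 8] are all distinct, so no two queens attack.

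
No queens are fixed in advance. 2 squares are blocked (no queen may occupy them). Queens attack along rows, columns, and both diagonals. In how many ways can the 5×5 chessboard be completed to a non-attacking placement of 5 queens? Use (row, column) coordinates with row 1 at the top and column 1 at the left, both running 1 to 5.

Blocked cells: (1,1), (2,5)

6

Branch on row 1: col 2 → 1; col 3 → 1; col 4 → 2; col 5 → 2.
Sum: 1 + 1 + 2 + 2 = 6.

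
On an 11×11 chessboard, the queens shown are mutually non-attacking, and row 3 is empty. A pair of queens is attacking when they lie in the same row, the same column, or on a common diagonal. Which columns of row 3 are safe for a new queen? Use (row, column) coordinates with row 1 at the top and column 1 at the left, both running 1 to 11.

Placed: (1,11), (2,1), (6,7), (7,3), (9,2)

(1,11) attacks row 3 at column 11 and diagonals 9.
(2,1) attacks row 3 at column 1 and diagonals 2.
(6,7) attacks row 3 at column 7 and diagonals 4, 10.
(7,3) attacks row 3 at column 3 and diagonals 7.
(9,2) attacks row 3 at column 2 and diagonals 8.
Attacked columns: {1, 2, 3, 4, 7, 8, 9, 10, 11}. Safe: {5, 6}.

columns 5, 6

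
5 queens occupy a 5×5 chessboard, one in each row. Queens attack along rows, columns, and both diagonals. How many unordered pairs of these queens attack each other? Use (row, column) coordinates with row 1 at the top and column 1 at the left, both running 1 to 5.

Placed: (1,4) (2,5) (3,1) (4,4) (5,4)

4

Same column: (1,4)–(4,4) (column 4); (1,4)–(5,4) (column 4); (4,4)–(5,4) (column 4).
Same diagonal: (1,4)–(2,5) (|1−2| = |4−5| = 1).
Total attacking pairs: 4.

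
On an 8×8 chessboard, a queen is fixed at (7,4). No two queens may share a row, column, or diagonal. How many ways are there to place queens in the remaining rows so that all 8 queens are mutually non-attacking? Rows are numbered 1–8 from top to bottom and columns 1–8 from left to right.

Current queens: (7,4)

8

Branch on row 1: col 1 → 0; col 2 → 0; col 3 → 3; col 5 → 3; col 6 → 1; col 7 → 0; col 8 → 1.
Sum: 0 + 0 + 3 + 3 + 1 + 0 + 1 = 8.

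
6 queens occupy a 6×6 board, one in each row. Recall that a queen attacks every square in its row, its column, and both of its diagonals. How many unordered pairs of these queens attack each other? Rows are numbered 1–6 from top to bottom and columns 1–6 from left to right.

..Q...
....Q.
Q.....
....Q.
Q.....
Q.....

Same column: (2,5)–(4,5) (column 5); (3,1)–(5,1) (column 1); (3,1)–(6,1) (column 1); (5,1)–(6,1) (column 1).
Same diagonal: (1,3)–(3,1) (|1−3| = |3−1| = 2); (2,5)–(6,1) (|2−6| = |5−1| = 4).
Total attacking pairs: 6.

6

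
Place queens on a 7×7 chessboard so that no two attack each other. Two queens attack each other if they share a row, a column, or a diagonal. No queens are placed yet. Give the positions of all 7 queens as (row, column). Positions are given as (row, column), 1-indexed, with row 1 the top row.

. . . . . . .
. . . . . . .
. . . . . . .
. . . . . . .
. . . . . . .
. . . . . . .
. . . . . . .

(1,2) (2,7) (3,5) (4,3) (5,1) (6,6) (7,4)

Row 1: Safe: 1, 2, 3, 4, 5, 6, 7. Place at column 2.
Row 2: attacked by (1,2)→{1,2,3}. Safe: 4, 5, 6, 7. Place at column 7.
Row 3: attacked by (1,2)→{2,4}; (2,7)→{6,7}. Safe: 1, 3, 5. Place at column 5.
Row 4: attacked by (1,2)→{2,5}; (2,7)→{5,7}; (3,5)→{4,5,6}. Safe: 1, 3. Place at column 3.
Row 5: attacked by (1,2)→{2,6}; (2,7)→{4,7}; (3,5)→{3,5,7}; (4,3)→{2,3,4}. Safe: 1. Place at column 1.
Row 6: attacked by (1,2)→{2,7}; (2,7)→{3,7}; (3,5)→{2,5}; (4,3)→{1,3,5}; (5,1)→{1,2}. Safe: 4, 6. Place at column 6.
Row 7: attacked by (1,2)→{2}; (2,7)→{2,7}; (3,5)→{1,5}; (4,3)→{3,6}; (5,1)→{1,3}; (6,6)→{5,6,7}. Safe: 4. Place at column 4.
Columns [2, 7, 5, 3, 1, 6, 4], r−c [-1, -5, -2, 1, 4, 0, 3], r+c [3, 9, 8, 7, 6, 12, 11] are all distinct, so no two queens attack.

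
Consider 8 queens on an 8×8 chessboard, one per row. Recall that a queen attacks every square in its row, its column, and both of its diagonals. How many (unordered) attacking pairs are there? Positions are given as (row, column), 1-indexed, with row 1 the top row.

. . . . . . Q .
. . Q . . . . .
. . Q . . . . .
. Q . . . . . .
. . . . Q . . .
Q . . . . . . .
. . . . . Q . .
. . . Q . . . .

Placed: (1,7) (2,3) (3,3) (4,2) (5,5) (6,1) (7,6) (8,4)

3

Same column: (2,3)–(3,3) (column 3).
Same diagonal: (3,3)–(4,2) (|3−4| = |3−2| = 1); (3,3)–(5,5) (|3−5| = |3−5| = 2).
Total attacking pairs: 3.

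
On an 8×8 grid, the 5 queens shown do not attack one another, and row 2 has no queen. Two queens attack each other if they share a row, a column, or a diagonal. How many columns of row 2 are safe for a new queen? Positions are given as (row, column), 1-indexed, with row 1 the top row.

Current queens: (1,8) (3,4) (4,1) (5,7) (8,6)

1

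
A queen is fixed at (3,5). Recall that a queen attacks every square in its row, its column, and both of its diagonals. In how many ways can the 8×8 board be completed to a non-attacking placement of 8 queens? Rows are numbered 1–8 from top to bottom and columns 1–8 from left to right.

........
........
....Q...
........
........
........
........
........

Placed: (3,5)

12

Branch on row 1: col 1 → 1; col 2 → 1; col 4 → 6; col 6 → 3; col 8 → 1.
Sum: 1 + 1 + 6 + 3 + 1 = 12.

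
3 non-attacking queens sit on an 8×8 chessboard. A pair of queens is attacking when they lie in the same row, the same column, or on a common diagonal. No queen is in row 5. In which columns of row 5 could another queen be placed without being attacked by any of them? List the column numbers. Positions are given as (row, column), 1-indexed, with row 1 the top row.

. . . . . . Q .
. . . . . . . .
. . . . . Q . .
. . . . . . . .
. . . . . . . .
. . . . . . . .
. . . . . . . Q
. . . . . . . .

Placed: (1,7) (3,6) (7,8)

(1,7) attacks row 5 at column 7 and diagonals 3.
(3,6) attacks row 5 at column 6 and diagonals 4, 8.
(7,8) attacks row 5 at column 8 and diagonals 6.
Attacked columns: {3, 4, 6, 7, 8}. Safe: {1, 2, 5}.

columns 1, 2, 5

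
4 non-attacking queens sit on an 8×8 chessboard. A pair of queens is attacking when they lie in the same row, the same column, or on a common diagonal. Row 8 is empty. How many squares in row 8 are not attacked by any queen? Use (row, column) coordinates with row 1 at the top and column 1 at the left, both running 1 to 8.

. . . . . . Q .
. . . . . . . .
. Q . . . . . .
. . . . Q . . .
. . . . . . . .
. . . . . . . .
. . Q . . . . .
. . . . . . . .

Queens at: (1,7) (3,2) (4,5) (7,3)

2

(1,7) attacks row 8 at column 7.
(3,2) attacks row 8 at column 2 and diagonals 7.
(4,5) attacks row 8 at column 5 and diagonals 1.
(7,3) attacks row 8 at column 3 and diagonals 2, 4.
Attacked columns: {1, 2, 3, 4, 5, 7}. Safe: {6, 8}.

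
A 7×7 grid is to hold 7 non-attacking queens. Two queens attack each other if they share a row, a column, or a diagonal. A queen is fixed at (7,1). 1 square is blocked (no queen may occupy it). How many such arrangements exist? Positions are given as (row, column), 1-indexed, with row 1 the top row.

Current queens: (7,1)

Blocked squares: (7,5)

Branch on row 1: col 2 → 0; col 3 → 1; col 4 → 1; col 5 → 1; col 6 → 1.
Sum: 0 + 1 + 1 + 1 + 1 = 4.

4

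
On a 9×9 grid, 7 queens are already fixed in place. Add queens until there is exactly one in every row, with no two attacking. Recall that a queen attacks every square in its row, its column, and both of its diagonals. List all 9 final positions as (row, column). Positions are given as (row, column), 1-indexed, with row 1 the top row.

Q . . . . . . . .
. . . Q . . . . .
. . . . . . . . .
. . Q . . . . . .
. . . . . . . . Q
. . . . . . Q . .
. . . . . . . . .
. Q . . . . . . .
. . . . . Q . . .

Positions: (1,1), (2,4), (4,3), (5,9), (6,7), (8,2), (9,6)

(1,1) (2,4) (3,8) (4,3) (5,9) (6,7) (7,5) (8,2) (9,6)

Row 3: attacked by (1,1)→{1,3}; (2,4)→{3,4,5}; (4,3)→{2,3,4}; (5,9)→{7,9}; (6,7)→{4,7}; (8,2)→{2,7}; (9,6)→{6}. Safe: 8. Place at column 8.
Row 7: attacked by (1,1)→{1,7}; (2,4)→{4,9}; (3,8)→{4,8}; (4,3)→{3,6}; (5,9)→{7,9}; (6,7)→{6,7,8}; (8,2)→{1,2,3}; (9,6)→{4,6,8}. Safe: 5. Place at column 5.
Columns [1, 4, 8, 3, 9, 7, 5, 2, 6], r−c [0, -2, -5, 1, -4, -1, 2, 6, 3], r+c [2, 6, 11, 7, 14, 13, 12, 10, 15] are all distinct, so no two queens attack.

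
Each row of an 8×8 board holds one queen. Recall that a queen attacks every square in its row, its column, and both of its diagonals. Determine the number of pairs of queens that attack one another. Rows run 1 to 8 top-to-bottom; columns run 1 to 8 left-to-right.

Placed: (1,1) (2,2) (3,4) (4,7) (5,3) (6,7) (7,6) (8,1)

Same column: (1,1)–(8,1) (column 1); (4,7)–(6,7) (column 7).
Same diagonal: (1,1)–(2,2) (|1−2| = |1−2| = 1); (3,4)–(6,7) (|3−6| = |4−7| = 3); (6,7)–(7,6) (|6−7| = |7−6| = 1).
Total attacking pairs: 5.

5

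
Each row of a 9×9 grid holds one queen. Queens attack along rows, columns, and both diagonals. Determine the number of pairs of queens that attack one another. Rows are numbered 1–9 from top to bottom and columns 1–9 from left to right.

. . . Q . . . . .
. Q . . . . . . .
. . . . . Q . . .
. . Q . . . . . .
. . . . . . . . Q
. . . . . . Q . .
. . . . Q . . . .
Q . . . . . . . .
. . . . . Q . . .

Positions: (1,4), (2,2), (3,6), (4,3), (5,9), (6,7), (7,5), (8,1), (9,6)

Same column: (3,6)–(9,6) (column 6).
Same diagonal: (1,4)–(3,6) (|1−3| = |4−6| = 2); (3,6)–(8,1) (|3−8| = |6−1| = 5).
Total attacking pairs: 3.

3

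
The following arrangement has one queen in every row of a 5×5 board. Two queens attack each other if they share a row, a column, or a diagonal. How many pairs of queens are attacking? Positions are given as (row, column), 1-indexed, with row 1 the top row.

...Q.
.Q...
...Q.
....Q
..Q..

2

Same column: (1,4)–(3,4) (column 4).
Same diagonal: (3,4)–(4,5) (|3−4| = |4−5| = 1).
Total attacking pairs: 2.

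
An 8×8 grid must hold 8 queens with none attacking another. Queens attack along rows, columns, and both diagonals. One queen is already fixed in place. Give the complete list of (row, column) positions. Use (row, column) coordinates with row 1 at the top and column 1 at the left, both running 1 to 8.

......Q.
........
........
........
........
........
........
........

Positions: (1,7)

(1,7) (2,2) (3,6) (4,3) (5,1) (6,4) (7,8) (8,5)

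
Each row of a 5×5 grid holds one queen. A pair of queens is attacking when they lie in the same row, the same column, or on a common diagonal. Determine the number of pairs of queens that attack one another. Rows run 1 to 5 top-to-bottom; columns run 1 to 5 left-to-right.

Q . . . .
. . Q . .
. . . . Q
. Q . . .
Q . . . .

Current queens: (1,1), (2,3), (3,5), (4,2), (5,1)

Same column: (1,1)–(5,1) (column 1).
Same diagonal: (4,2)–(5,1) (|4−5| = |2−1| = 1).
Total attacking pairs: 2.

2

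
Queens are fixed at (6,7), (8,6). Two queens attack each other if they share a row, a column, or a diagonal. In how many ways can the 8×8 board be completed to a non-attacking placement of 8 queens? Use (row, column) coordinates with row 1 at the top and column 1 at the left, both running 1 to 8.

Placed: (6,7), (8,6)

7

Branch on row 1: col 1 → 0; col 3 → 2; col 4 → 2; col 5 → 2; col 8 → 1.
Sum: 0 + 2 + 2 + 2 + 1 = 7.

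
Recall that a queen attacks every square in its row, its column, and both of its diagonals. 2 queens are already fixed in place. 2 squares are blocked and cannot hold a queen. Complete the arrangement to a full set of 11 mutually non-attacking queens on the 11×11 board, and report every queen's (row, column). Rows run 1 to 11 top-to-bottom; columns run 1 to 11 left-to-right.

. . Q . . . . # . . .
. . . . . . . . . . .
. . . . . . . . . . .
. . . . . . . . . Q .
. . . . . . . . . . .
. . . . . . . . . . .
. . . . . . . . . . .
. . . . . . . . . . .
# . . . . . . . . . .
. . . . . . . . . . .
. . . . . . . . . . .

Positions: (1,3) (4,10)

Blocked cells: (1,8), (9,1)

Row 2: attacked by (1,3)→{2,3,4}; (4,10)→{8,10}. Safe: 1, 5, 6, 7, 9, 11. Place at column 7.
Row 3: attacked by (1,3)→{1,3,5}; (2,7)→{6,7,8}; (4,10)→{9,10,11}. Safe: 2, 4. Place at column 2.
Row 5: attacked by (1,3)→{3,7}; (2,7)→{4,7,10}; (3,2)→{2,4}; (4,10)→{9,10,11}. Safe: 1, 5, 6, 8. Place at column 8.
Row 6: attacked by (1,3)→{3,8}; (2,7)→{3,7,11}; (3,2)→{2,5}; (4,10)→{8,10}; (5,8)→{7,8,9}. Safe: 1, 4, 6. Place at column 4.
Row 7: attacked by (1,3)→{3,9}; (2,7)→{2,7}; (3,2)→{2,6}; (4,10)→{7,10}; (5,8)→{6,8,10}; (6,4)→{3,4,5}. Safe: 1, 11. Place at column 11.
Row 8: attacked by (1,3)→{3,10}; (2,7)→{1,7}; (3,2)→{2,7}; (4,10)→{6,10}; (5,8)→{5,8,11}; (6,4)→{2,4,6}; (7,11)→{10,11}. Safe: 9. Place at column 9.
Row 9: attacked by (1,3)→{3,11}; (2,7)→{7}; (3,2)→{2,8}; (4,10)→{5,10}; (5,8)→{4,8}; (6,4)→{1,4,7}; (7,11)→{9,11}; (8,9)→{8,9,10}. Blocked: 1. Safe: 6. Place at column 6.
Row 10: attacked by (1,3)→{3}; (2,7)→{7}; (3,2)→{2,9}; (4,10)→{4,10}; (5,8)→{3,8}; (6,4)→{4,8}; (7,11)→{8,11}; (8,9)→{7,9,11}; (9,6)→{5,6,7}. Safe: 1. Place at column 1.
Row 11: attacked by (1,3)→{3}; (2,7)→{7}; (3,2)→{2,10}; (4,10)→{3,10}; (5,8)→{2,8}; (6,4)→{4,9}; (7,11)→{7,11}; (8,9)→{6,9}; (9,6)→{4,6,8}; (10,1)→{1,2}. Safe: 5. Place at column 5.
Columns [3, 7, 2, 10, 8, 4, 11, 9, 6, 1, 5], r−c [-2, -5, 1, -6, -3, 2, -4, -1, 3, 9, 6], r+c [4, 9, 5, 14, 13, 10, 18, 17, 15, 11, 16] are all distinct, so no two queens attack.

(1,3) (2,7) (3,2) (4,10) (5,8) (6,4) (7,11) (8,9) (9,6) (10,1) (11,5)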